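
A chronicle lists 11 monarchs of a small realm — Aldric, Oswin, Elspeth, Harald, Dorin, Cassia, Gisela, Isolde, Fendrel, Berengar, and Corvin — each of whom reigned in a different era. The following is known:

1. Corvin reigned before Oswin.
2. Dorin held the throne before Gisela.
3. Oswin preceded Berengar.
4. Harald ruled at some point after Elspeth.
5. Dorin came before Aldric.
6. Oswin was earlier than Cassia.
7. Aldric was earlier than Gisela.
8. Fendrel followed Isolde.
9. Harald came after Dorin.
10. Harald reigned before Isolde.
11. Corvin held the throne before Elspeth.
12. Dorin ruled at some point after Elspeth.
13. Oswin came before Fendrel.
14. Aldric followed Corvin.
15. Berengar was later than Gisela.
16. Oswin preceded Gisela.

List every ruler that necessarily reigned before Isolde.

Directly stated before Isolde: Harald.
Corvin reaches Isolde via Corvin → Elspeth → Harald → Isolde.
Dorin reaches Isolde via Dorin → Harald → Isolde.
Elspeth reaches Isolde via Elspeth → Harald → Isolde.
No chain forces Cassia (or any of the others) ahead of Isolde.

Corvin, Dorin, Elspeth, Harald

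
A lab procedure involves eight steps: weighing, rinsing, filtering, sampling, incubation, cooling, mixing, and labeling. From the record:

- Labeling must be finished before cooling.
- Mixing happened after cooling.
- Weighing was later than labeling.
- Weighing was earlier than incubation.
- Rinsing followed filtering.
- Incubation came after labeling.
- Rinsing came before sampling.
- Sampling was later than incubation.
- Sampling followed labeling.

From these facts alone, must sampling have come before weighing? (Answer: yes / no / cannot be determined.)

Tracing the constraints gives weighing → incubation → sampling, so weighing must come before sampling.
That means sampling cannot be before weighing.

no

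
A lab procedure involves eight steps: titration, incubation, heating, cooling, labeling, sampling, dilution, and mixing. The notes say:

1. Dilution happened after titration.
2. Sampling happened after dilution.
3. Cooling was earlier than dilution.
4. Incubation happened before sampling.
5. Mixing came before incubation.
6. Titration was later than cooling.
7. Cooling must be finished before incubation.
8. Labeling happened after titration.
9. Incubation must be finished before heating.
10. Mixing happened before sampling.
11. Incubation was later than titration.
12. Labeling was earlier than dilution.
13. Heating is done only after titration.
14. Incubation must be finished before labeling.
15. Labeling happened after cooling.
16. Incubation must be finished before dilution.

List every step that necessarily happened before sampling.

Directly stated before sampling: dilution, incubation, and mixing.
Cooling reaches sampling via cooling → incubation → sampling.
Labeling reaches sampling via labeling → dilution → sampling.
Titration reaches sampling via titration → incubation → sampling.
No chain forces heating ahead of sampling.

cooling, dilution, incubation, labeling, mixing, titration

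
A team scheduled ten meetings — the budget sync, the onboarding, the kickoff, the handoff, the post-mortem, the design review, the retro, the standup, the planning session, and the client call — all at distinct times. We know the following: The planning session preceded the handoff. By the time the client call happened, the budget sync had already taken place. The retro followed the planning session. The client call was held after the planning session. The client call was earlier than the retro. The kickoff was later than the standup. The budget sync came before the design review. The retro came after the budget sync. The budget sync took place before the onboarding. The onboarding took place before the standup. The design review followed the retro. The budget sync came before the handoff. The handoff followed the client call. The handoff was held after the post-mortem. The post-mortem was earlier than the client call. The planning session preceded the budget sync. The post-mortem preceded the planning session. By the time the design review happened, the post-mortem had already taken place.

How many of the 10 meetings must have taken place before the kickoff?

Directly stated before the kickoff: the standup.
The budget sync reaches the kickoff via the budget sync → the onboarding → the standup → the kickoff.
The onboarding reaches the kickoff via the onboarding → the standup → the kickoff.
The planning session reaches the kickoff via the planning session → the budget sync → the onboarding → the standup → the kickoff.
Likewise the post-mortem reaches the kickoff by chaining the stated constraints.
No chain forces the client call (or any of the others) ahead of the kickoff.
That's the budget sync, the onboarding, the planning session, the post-mortem, and the standup — 5 in all.

5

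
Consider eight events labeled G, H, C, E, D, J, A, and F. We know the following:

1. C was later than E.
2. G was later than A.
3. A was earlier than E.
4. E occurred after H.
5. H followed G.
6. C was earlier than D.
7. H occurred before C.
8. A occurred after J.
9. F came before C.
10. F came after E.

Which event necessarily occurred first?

J

J has a chain of constraints placing it before every other event, so J must be first.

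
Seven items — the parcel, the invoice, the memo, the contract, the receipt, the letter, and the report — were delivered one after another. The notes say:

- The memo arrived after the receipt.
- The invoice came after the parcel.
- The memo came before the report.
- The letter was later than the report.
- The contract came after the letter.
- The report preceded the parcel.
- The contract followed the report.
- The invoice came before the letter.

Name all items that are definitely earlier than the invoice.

Directly stated before the invoice: the parcel.
The memo reaches the invoice via the memo → the report → the parcel → the invoice.
The receipt reaches the invoice via the receipt → the memo → the report → the parcel → the invoice.
The report reaches the invoice via the report → the parcel → the invoice.
No chain forces the letter (or any of the others) ahead of the invoice.

the memo, the parcel, the receipt, the report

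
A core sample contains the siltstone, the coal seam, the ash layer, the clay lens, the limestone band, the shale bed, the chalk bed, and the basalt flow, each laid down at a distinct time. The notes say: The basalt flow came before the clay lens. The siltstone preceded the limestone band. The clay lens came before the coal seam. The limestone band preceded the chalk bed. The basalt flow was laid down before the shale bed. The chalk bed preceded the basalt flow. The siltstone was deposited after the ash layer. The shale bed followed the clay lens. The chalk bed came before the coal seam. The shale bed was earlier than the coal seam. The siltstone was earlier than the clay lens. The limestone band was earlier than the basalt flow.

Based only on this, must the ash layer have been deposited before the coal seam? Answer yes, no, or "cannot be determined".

yes

Chain the constraints: the ash layer → the siltstone → the clay lens → the coal seam. Each link is directly stated, so the ash layer comes before the coal seam.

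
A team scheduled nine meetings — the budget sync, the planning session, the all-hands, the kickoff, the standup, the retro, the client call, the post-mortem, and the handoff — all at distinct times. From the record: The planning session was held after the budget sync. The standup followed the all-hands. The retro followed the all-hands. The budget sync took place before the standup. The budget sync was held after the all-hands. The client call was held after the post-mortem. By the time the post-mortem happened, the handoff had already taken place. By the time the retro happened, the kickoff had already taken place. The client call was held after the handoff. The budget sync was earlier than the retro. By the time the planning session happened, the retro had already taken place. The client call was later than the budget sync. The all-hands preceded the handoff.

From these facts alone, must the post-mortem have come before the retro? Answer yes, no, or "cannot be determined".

cannot be determined

No chain of stated constraints runs from the post-mortem to the retro, and none runs from the retro to the post-mortem either.
So the relative order of the post-mortem and the retro is not fixed by the given facts.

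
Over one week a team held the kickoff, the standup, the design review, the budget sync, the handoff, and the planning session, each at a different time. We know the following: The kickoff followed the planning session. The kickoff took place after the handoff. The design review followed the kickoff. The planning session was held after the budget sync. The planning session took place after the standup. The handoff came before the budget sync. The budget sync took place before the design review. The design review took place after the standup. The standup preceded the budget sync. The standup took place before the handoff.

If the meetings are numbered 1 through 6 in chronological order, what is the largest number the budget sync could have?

The budget sync must come before the design review, the kickoff, and the planning session — 3 meetings forced after it.
Everything else can be placed before the budget sync in some valid order, so the budget sync can sit as late as position 6 − 3 = 3.

3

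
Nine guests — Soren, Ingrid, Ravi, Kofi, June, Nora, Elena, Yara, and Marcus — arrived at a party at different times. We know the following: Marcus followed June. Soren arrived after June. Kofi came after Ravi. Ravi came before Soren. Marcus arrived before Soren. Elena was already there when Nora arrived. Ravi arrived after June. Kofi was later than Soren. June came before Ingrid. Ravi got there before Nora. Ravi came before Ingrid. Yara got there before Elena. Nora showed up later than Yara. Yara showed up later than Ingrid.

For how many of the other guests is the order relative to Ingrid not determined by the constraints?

Forced before Ingrid: June and Ravi; forced after Ingrid: Elena, Nora, and Yara.
That leaves Kofi, Marcus, and Soren with no forced order relative to Ingrid — 3.

3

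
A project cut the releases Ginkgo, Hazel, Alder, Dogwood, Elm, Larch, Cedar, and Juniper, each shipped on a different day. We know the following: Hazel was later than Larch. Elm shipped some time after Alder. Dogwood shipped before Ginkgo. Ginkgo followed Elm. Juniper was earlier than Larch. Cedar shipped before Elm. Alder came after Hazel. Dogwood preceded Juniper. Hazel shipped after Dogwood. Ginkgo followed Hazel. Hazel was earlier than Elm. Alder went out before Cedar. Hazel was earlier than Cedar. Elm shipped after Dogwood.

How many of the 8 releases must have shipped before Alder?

4

Directly stated before Alder: Hazel.
Dogwood reaches Alder via Dogwood → Hazel → Alder.
Juniper reaches Alder via Juniper → Larch → Hazel → Alder.
Larch reaches Alder via Larch → Hazel → Alder.
That's Dogwood, Hazel, Juniper, and Larch — 4 in all.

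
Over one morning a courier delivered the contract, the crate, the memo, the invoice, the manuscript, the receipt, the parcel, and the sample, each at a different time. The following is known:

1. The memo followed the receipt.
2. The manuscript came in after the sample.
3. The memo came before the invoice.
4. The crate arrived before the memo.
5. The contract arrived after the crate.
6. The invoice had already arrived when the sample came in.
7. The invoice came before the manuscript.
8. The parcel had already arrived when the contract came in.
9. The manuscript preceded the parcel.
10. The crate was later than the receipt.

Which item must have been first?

The receipt has a chain of constraints placing it before every other item, so the receipt must be first.

the receipt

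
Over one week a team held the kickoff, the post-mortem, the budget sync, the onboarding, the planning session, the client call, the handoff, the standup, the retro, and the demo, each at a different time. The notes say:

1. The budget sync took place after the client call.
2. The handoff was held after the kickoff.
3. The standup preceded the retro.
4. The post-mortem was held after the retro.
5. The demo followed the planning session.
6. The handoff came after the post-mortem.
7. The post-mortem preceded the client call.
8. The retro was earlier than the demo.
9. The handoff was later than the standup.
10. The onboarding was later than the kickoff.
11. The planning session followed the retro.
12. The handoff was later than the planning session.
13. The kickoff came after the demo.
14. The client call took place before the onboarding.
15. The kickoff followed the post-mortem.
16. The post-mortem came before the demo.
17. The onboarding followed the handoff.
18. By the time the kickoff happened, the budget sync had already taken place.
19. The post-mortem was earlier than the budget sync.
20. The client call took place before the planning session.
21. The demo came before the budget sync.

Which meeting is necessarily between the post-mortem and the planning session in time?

the client call

Tracing the constraints gives the post-mortem → the client call → the planning session, so the client call sits after the post-mortem and before the planning session.
No other meeting is forced both after the post-mortem and before the planning session.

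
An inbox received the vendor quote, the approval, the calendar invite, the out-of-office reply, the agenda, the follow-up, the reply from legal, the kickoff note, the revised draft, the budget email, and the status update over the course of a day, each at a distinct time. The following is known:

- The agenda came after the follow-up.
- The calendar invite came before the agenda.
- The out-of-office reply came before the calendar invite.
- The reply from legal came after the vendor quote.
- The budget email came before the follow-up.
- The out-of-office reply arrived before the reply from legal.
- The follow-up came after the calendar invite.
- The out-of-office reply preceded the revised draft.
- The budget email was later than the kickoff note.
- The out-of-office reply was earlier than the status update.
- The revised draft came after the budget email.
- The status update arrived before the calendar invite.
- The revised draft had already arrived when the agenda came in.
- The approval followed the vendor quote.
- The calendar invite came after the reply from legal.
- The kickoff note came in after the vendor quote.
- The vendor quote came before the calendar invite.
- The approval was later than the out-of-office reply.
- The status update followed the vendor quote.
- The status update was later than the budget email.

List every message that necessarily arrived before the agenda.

the budget email, the calendar invite, the follow-up, the kickoff note, the out-of-office reply, the reply from legal, the revised draft, the status update, the vendor quote

Directly stated before the agenda: the calendar invite, the follow-up, and the revised draft.
The budget email reaches the agenda via the budget email → the revised draft → the agenda.
The kickoff note reaches the agenda via the kickoff note → the budget email → the revised draft → the agenda.
The out-of-office reply reaches the agenda via the out-of-office reply → the calendar invite → the agenda.
Likewise the reply from legal, the status update, and the vendor quote each reach the agenda by chaining the stated constraints.
No chain forces the approval ahead of the agenda.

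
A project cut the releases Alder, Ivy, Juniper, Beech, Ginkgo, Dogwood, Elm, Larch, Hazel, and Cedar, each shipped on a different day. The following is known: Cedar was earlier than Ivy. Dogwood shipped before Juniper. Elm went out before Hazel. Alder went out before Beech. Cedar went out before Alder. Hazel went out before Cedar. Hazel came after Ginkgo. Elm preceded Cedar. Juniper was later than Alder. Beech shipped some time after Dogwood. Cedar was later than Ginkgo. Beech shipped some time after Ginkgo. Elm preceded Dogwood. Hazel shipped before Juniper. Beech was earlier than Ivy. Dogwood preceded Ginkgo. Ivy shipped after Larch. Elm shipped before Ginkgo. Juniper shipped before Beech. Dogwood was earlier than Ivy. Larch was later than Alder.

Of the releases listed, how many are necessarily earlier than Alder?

5

Directly stated before Alder: Cedar.
Dogwood reaches Alder via Dogwood → Ginkgo → Cedar → Alder.
Elm reaches Alder via Elm → Cedar → Alder.
Ginkgo reaches Alder via Ginkgo → Cedar → Alder.
Likewise Hazel reaches Alder by chaining the stated constraints.
That's Cedar, Dogwood, Elm, Ginkgo, and Hazel — 5 in all.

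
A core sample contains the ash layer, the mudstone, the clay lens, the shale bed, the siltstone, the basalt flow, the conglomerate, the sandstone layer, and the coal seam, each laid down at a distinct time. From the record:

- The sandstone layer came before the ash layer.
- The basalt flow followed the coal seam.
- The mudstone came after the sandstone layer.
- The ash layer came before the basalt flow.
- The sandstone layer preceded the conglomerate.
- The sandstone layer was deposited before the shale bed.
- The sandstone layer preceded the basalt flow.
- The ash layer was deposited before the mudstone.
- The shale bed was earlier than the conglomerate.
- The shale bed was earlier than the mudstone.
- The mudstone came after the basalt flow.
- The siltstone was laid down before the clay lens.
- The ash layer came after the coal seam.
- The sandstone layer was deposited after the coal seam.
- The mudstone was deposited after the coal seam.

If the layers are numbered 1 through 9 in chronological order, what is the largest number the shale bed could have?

The shale bed must come before the conglomerate and the mudstone — 2 layers forced after it.
Everything else can be placed before the shale bed in some valid order, so the shale bed can sit as late as position 9 − 2 = 7.

7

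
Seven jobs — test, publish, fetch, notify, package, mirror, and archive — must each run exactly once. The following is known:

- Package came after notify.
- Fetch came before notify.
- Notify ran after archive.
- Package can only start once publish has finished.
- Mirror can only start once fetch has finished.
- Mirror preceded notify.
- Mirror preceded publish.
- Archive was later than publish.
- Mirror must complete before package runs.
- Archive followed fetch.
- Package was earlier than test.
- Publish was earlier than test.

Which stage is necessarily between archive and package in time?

Tracing the constraints gives archive → notify → package, so notify sits after archive and before package.
No other stage is forced both after archive and before package.

notify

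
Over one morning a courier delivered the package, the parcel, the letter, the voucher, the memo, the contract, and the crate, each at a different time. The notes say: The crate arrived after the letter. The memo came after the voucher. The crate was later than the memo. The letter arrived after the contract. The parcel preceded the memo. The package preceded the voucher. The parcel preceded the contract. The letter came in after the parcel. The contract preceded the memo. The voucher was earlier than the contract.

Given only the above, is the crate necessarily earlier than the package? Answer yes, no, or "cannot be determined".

Tracing the constraints gives the package → the voucher → the memo → the crate, so the package must come before the crate.
That means the crate cannot be before the package.

no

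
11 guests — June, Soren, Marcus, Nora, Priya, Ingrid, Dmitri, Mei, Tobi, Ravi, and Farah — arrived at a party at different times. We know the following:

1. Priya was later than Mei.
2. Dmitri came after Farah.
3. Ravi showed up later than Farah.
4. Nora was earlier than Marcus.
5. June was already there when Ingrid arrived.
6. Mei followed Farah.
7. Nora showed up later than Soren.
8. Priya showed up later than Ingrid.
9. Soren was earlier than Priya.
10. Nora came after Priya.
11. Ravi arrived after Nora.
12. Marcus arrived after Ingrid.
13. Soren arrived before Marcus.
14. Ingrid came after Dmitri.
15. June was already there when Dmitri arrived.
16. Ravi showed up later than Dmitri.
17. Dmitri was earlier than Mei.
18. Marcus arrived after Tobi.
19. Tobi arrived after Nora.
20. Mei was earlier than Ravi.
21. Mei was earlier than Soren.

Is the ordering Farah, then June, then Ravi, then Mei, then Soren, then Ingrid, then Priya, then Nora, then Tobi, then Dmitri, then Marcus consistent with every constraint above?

The constraints require Dmitri before Ingrid, but in the proposed sequence Ingrid appears ahead of Dmitri. That one violation is enough.

no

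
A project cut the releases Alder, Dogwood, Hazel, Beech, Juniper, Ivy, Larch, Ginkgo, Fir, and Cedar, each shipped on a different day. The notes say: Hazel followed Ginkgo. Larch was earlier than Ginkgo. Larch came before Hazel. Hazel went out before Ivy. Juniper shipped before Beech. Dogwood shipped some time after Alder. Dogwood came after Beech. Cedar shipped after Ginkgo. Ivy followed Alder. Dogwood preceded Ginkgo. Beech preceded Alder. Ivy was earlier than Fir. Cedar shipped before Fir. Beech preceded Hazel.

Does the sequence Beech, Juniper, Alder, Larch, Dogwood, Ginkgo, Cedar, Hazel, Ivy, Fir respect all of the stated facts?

The constraints require Juniper before Beech, but in the proposed sequence Beech appears ahead of Juniper. That one violation is enough.

no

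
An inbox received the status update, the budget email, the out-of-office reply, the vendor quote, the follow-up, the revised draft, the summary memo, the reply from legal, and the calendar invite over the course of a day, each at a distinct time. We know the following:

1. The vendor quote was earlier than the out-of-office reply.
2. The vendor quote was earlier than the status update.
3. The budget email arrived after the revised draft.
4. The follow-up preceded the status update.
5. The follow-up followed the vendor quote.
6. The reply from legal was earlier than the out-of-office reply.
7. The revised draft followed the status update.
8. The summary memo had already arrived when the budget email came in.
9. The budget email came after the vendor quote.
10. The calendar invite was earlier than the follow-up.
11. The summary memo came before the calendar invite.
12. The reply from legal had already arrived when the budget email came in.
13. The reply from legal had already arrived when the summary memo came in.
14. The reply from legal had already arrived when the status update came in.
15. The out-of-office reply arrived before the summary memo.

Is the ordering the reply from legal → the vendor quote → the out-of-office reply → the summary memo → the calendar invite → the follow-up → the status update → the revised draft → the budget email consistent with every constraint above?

Check each stated constraint against the proposed order — e.g. the vendor quote is ahead of the budget email; the reply from legal is ahead of the budget email. Every pair is in the required order; nothing is violated.

yes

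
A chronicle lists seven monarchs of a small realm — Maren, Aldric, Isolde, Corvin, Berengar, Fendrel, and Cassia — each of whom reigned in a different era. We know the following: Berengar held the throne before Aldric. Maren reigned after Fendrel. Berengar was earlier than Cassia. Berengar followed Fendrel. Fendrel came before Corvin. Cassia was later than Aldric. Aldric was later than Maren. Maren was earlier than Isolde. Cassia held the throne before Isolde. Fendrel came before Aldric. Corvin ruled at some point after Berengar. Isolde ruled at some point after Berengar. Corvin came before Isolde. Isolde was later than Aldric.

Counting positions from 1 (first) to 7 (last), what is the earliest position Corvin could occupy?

Berengar and Fendrel must both come before Corvin — 2 forced predecessors.
Nothing else is forced ahead of Corvin, so their earliest slot is position 2 + 1 = 3.

3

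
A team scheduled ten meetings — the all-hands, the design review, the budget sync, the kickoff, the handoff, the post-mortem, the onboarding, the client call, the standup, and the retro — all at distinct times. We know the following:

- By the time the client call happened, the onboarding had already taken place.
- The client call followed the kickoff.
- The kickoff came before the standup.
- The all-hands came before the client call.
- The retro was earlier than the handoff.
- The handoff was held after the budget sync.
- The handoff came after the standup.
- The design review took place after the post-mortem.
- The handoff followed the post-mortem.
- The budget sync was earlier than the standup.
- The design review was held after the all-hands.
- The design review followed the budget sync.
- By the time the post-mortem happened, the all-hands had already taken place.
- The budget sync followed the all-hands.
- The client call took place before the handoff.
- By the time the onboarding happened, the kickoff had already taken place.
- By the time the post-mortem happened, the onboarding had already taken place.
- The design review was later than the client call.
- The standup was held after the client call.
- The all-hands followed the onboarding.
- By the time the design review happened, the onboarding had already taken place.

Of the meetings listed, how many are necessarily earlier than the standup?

5

Directly stated before the standup: the budget sync, the client call, and the kickoff.
The all-hands reaches the standup via the all-hands → the client call → the standup.
The onboarding reaches the standup via the onboarding → the client call → the standup.
No chain forces the design review (or any of the others) ahead of the standup.
That's the all-hands, the budget sync, the client call, the kickoff, and the onboarding — 5 in all.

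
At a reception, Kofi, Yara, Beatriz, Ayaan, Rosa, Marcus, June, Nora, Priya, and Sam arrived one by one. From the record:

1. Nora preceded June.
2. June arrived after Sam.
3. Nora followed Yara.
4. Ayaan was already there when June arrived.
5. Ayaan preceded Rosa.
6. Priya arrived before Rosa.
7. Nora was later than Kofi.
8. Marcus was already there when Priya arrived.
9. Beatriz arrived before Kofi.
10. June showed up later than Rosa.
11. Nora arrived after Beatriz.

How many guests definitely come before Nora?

Directly stated before Nora: Beatriz, Kofi, and Yara.
No chain forces June (or any of the others) ahead of Nora.
That's Beatriz, Kofi, and Yara — 3 in all.

3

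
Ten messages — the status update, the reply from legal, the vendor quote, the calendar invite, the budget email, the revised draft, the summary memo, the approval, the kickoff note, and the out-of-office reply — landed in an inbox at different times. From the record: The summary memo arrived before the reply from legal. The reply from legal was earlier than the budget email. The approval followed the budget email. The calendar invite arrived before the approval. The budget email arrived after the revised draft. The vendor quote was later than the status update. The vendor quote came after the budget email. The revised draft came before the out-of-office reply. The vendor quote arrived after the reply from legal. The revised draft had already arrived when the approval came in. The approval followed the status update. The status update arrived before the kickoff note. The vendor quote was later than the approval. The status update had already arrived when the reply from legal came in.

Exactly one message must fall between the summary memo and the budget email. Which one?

Tracing the constraints gives the summary memo → the reply from legal → the budget email, so the reply from legal sits after the summary memo and before the budget email.
No other message is forced both after the summary memo and before the budget email.

the reply from legal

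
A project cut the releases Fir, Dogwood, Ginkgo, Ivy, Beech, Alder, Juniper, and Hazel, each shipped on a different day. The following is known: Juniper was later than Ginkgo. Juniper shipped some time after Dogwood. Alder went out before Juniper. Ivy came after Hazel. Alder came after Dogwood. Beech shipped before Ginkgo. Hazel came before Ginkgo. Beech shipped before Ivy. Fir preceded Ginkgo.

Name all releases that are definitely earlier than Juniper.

Alder, Beech, Dogwood, Fir, Ginkgo, Hazel

Directly stated before Juniper: Alder, Dogwood, and Ginkgo.
Beech reaches Juniper via Beech → Ginkgo → Juniper.
Fir reaches Juniper via Fir → Ginkgo → Juniper.
Hazel reaches Juniper via Hazel → Ginkgo → Juniper.
No chain forces Ivy ahead of Juniper.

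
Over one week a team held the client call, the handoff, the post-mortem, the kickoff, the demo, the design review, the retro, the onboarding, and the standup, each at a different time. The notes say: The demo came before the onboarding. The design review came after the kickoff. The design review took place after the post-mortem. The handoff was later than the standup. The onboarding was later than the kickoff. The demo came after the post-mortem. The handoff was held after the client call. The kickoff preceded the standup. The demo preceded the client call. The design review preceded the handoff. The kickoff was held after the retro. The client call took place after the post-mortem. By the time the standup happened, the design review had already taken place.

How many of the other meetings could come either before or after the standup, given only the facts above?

Forced before the standup: the design review, the kickoff, the post-mortem, and the retro; forced after the standup: the handoff.
That leaves the client call, the demo, and the onboarding with no forced order relative to the standup — 3.

3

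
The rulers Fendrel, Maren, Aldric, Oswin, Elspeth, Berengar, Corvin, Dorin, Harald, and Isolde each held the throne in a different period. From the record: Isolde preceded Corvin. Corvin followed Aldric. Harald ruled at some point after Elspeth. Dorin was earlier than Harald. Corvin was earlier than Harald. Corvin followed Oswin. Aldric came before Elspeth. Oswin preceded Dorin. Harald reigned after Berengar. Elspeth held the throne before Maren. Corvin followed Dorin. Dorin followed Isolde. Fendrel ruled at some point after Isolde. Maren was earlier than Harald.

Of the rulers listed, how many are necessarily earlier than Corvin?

Directly stated before Corvin: Aldric, Dorin, Isolde, and Oswin.
That's Aldric, Dorin, Isolde, and Oswin — 4 in all.

4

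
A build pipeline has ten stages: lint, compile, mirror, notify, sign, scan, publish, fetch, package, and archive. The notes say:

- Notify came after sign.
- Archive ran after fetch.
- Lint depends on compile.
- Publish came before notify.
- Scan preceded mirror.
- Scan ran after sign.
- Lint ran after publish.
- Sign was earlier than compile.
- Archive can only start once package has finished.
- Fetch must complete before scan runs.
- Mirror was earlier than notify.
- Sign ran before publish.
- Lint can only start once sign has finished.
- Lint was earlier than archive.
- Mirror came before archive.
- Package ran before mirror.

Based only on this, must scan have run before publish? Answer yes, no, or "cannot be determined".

No chain of stated constraints runs from scan to publish, and none runs from publish to scan either.
So the relative order of scan and publish is not fixed by the given facts.

cannot be determined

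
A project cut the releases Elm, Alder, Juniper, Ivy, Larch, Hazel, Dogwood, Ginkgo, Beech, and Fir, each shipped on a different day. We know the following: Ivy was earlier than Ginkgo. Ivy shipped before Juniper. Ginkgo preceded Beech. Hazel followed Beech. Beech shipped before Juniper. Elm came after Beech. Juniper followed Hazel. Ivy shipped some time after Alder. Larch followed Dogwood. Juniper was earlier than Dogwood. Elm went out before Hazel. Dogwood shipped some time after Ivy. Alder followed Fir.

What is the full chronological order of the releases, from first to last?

The constraints fix every adjacent pair, so only one ordering works:
Fir → Alder → Ivy → Ginkgo → Beech → Elm → Hazel → Juniper → Dogwood → Larch.

Fir, Alder, Ivy, Ginkgo, Beech, Elm, Hazel, Juniper, Dogwood, Larch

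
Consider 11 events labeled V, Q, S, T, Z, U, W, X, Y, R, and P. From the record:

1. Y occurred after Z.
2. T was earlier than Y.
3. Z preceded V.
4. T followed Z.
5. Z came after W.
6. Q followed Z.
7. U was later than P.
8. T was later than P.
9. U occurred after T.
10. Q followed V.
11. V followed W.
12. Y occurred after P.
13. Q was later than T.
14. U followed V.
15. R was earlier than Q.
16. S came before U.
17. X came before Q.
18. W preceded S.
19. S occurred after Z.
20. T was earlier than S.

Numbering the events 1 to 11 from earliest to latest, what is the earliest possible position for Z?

2

W must come before Z — 1 forced predecessor.
Nothing else is forced ahead of Z, so its earliest slot is position 1 + 1 = 2.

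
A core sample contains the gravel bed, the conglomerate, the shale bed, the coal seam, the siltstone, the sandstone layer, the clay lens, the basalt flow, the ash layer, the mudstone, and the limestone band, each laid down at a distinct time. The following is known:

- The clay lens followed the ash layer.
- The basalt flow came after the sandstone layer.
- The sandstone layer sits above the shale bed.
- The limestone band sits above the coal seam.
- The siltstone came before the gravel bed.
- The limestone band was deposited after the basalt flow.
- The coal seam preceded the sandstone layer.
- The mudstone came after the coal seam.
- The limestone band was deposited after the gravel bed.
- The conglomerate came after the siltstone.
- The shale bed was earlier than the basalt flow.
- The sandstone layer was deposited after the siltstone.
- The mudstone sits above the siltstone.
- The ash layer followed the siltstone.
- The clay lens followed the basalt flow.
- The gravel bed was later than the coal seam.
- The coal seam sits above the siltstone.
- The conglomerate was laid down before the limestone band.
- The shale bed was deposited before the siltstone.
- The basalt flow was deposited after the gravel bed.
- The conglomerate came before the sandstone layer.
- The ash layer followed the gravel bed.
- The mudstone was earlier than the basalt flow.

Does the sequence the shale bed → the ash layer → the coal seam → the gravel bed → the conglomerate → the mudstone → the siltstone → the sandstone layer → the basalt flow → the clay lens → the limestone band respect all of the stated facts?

no

The constraints require the siltstone before the ash layer, but in the proposed sequence the ash layer appears ahead of the siltstone. That one violation is enough.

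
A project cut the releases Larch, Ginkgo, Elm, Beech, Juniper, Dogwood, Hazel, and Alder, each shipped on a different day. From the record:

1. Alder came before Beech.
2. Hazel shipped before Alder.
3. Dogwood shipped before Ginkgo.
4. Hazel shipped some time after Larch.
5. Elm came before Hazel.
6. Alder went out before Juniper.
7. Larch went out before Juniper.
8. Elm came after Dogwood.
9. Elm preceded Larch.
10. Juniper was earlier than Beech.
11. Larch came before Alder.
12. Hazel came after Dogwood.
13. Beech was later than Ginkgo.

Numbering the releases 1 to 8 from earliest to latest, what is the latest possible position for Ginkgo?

Ginkgo must come before Beech — 1 release forced after it.
Everything else can be placed before Ginkgo in some valid order, so Ginkgo can sit as late as position 8 − 1 = 7.

7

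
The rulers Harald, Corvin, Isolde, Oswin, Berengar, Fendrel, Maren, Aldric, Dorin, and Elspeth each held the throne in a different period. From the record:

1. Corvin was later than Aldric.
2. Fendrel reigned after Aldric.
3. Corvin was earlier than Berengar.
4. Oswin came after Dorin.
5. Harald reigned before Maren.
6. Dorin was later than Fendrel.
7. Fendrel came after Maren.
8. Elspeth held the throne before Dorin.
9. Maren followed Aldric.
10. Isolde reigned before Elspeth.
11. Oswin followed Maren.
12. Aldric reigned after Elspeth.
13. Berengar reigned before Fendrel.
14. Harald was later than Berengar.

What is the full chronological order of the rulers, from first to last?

The constraints fix every adjacent pair, so only one ordering works:
Isolde → Elspeth → Aldric → Corvin → Berengar → Harald → Maren → Fendrel → Dorin → Oswin.

Isolde, Elspeth, Aldric, Corvin, Berengar, Harald, Maren, Fendrel, Dorin, Oswin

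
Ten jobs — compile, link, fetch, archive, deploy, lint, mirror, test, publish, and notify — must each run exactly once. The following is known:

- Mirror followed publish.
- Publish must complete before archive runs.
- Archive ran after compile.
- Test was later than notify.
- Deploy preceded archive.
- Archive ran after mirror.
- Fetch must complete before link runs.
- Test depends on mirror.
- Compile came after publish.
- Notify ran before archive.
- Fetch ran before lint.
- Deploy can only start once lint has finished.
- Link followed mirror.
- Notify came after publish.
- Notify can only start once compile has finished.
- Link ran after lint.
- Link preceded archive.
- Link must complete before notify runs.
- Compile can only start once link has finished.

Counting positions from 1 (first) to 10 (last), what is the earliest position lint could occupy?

2

Fetch must come before lint — 1 forced predecessor.
Nothing else is forced ahead of lint, so its earliest slot is position 1 + 1 = 2.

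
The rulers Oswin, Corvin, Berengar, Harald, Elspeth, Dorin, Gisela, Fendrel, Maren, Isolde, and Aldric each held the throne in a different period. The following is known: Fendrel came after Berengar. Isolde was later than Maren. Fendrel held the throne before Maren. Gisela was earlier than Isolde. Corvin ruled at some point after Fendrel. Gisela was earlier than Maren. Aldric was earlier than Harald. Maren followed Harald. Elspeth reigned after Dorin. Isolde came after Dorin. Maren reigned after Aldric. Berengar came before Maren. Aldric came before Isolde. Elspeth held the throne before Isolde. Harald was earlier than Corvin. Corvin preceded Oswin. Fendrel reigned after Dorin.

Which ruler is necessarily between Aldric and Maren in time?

Tracing the constraints gives Aldric → Harald → Maren, so Harald sits after Aldric and before Maren.
No other ruler is forced both after Aldric and before Maren.

Harald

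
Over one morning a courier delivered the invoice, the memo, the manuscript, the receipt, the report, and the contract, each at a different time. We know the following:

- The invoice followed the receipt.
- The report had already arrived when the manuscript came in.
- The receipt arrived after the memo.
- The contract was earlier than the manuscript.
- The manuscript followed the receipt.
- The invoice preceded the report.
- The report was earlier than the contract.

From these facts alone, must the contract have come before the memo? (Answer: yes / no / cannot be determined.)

no

Tracing the constraints gives the memo → the receipt → the invoice → the report → the contract, so the memo must come before the contract.
That means the contract cannot be before the memo.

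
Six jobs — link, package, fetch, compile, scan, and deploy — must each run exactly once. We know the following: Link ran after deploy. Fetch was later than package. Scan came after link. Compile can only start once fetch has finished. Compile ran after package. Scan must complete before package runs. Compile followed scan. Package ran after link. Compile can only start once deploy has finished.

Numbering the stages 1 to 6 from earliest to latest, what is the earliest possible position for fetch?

Deploy, link, package, and scan must all come before fetch — 4 forced predecessors.
Nothing else is forced ahead of fetch, so its earliest slot is position 4 + 1 = 5.

5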